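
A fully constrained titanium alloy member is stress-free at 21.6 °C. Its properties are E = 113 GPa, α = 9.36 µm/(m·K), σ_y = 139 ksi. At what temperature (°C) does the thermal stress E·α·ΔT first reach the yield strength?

928 °C

σ_y = 139 ksi = 958.4 MPa.
E·α·ΔT = 958.4 MPa ⇒ ΔT = 958.4 / (113.0×10³ × 9.36×10⁻⁶) = 906.1 K.
T = 21.6 + 906.1 = 927.7 °C.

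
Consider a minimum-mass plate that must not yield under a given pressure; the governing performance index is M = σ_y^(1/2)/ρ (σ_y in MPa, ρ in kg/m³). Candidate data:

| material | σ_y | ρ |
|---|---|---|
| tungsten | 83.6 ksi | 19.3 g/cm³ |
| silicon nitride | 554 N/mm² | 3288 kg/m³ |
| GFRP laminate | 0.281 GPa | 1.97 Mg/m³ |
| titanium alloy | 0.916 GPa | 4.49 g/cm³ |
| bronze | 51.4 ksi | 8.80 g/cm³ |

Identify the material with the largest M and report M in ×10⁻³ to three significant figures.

In SI units:
  tungsten: σ_y = 576.4 MPa, ρ = 19300 kg/m³
  silicon nitride: σ_y = 554.0 MPa, ρ = 3288 kg/m³
  GFRP laminate: σ_y = 281.0 MPa, ρ = 1970 kg/m³
  titanium alloy: σ_y = 916.0 MPa, ρ = 4490 kg/m³
  bronze: σ_y = 354.4 MPa, ρ = 8800 kg/m³
  GFRP laminate: M = 8.51×10⁻³
  silicon nitride: M = 7.16×10⁻³
  titanium alloy: M = 6.74×10⁻³
  bronze: M = 2.14×10⁻³
  tungsten: M = 1.24×10⁻³
Highest index: GFRP laminate.

GFRP laminate, M = 8.51×10⁻³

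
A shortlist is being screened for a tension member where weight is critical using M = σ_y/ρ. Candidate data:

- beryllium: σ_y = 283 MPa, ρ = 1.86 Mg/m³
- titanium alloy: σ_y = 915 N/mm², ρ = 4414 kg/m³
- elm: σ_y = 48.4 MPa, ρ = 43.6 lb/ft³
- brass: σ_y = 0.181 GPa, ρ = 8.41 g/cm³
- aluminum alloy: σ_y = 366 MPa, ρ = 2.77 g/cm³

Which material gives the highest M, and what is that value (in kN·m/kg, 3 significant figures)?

titanium alloy, M = 207 kN·m/kg

Normalizing units and computing the index:
  beryllium: σ_y = 283.0 MPa, ρ = 1860 kg/m³
  titanium alloy: σ_y = 915.0 MPa, ρ = 4414 kg/m³
  elm: σ_y = 48.40 MPa, ρ = 698.4 kg/m³
  brass: σ_y = 181.0 MPa, ρ = 8410 kg/m³
  aluminum alloy: σ_y = 366.0 MPa, ρ = 2770 kg/m³
  titanium alloy: M = 207 kN·m/kg
  beryllium: M = 152 kN·m/kg
  aluminum alloy: M = 132 kN·m/kg
  elm: M = 69.3 kN·m/kg
  brass: M = 21.5 kN·m/kg
The maximum is for titanium alloy.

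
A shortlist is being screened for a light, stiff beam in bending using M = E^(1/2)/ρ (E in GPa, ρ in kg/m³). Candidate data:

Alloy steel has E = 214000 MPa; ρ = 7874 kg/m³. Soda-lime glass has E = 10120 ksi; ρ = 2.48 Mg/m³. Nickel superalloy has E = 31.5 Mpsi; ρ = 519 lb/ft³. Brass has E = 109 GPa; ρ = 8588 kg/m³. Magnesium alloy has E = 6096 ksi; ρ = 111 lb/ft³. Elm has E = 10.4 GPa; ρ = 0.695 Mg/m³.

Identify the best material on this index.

elm

Convert each candidate to consistent units, then evaluate M:
  alloy steel: E = 214.0 GPa, ρ = 7874 kg/m³
  soda-lime glass: E = 69.77 GPa, ρ = 2480 kg/m³
  nickel superalloy: E = 217.2 GPa, ρ = 8314 kg/m³
  brass: E = 109.0 GPa, ρ = 8588 kg/m³
  magnesium alloy: E = 42.03 GPa, ρ = 1778 kg/m³
  elm: E = 10.40 GPa, ρ = 695.0 kg/m³
  elm: M = 4.64×10⁻³
  magnesium alloy: M = 3.65×10⁻³
  soda-lime glass: M = 3.37×10⁻³
  alloy steel: M = 1.86×10⁻³
  nickel superalloy: M = 1.77×10⁻³
  brass: M = 1.22×10⁻³
Elm ranks first.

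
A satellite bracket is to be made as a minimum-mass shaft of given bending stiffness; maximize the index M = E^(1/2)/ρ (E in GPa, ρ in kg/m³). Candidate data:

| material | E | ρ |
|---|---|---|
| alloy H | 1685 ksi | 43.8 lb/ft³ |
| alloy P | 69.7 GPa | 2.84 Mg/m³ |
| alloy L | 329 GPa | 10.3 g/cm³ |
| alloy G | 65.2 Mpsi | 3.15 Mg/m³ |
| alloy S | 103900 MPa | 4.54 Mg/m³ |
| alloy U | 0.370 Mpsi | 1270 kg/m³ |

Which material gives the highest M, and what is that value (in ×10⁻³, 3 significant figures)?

After converting to SI:
  alloy H: E = 11.62 GPa, ρ = 701.6 kg/m³
  alloy P: E = 69.70 GPa, ρ = 2840 kg/m³
  alloy L: E = 329.0 GPa, ρ = 10300 kg/m³
  alloy G: E = 449.5 GPa, ρ = 3150 kg/m³
  alloy S: E = 103.9 GPa, ρ = 4540 kg/m³
  alloy U: E = 2.551 GPa, ρ = 1270 kg/m³
  alloy G: M = 6.73×10⁻³
  alloy H: M = 4.86×10⁻³
  alloy P: M = 2.94×10⁻³
  alloy S: M = 2.25×10⁻³
  alloy L: M = 1.76×10⁻³
  alloy U: M = 1.26×10⁻³
Highest index: alloy G.

alloy G, M = 6.73×10⁻³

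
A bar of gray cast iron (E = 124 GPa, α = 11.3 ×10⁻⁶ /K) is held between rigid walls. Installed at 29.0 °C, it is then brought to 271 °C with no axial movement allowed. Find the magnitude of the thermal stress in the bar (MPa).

339 MPa

ΔT = 242.0 K. Constrained thermal stress σ = E·α·ΔT = 124.0×10³ MPa × 11.3×10⁻⁶ × 242.0 = 339 MPa (compressive).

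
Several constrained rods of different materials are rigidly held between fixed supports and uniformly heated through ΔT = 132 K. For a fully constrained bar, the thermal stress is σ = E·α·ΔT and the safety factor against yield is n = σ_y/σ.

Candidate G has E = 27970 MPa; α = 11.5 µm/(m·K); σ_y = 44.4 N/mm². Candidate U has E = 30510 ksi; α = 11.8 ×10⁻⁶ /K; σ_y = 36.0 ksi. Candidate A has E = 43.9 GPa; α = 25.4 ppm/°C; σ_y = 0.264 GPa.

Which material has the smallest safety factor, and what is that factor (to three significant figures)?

In consistent units (E in GPa, α in ×10⁻⁶/K, σ_y in MPa):
  candidate G: E = 27.97, α = 11.5, σ_y = 44.40 → σ = 42.5 MPa, n = 1.05
  candidate U: E = 210.4, α = 11.8, σ_y = 248.2 → σ = 328 MPa, n = 0.758
  candidate A: E = 43.90, α = 25.4, σ_y = 264.0 → σ = 147 MPa, n = 1.79
Smallest n: candidate U with n = 0.758.

candidate U, n = 0.758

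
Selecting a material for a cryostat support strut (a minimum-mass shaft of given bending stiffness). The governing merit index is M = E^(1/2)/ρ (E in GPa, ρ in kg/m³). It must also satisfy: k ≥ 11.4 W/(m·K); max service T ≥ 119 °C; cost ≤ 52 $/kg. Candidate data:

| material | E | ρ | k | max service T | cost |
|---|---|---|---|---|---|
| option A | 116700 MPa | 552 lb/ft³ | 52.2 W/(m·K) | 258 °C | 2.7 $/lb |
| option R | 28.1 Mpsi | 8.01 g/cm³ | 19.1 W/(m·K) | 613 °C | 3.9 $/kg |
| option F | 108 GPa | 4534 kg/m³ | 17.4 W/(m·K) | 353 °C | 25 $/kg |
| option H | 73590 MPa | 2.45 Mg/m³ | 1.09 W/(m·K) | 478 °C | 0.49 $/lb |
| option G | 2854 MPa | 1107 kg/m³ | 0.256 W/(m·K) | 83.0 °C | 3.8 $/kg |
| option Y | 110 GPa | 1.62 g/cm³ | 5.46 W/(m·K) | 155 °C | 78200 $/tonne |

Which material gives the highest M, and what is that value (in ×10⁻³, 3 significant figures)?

Screen on constraints: k ≥ 11.4 W/(m·K); max service T ≥ 119 °C; cost ≤ 52 $/kg. Survivors: option A, option R, option F.
Putting every candidate on a common basis:
  option A: E = 116.7 GPa, ρ = 8842 kg/m³
  option R: E = 193.7 GPa, ρ = 8010 kg/m³
  option F: E = 108.0 GPa, ρ = 4534 kg/m³
  option F: M = 2.29×10⁻³
  option R: M = 1.74×10⁻³
  option A: M = 1.22×10⁻³
Option F ranks first.

option F, M = 2.29×10⁻³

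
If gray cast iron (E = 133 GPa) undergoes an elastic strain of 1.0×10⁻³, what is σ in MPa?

σ = E·ε = 133000 MPa × 1.0×10⁻³ = 133 MPa.

133 MPa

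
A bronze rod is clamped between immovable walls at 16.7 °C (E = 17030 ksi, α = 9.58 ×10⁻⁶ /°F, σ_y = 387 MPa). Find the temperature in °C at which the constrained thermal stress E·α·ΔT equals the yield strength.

E = 17030 ksi = 117.4 GPa.
α = 9.58×10⁻⁶/°F × 9/5 = 17.2×10⁻⁶/K.
E·α·ΔT = 387.0 MPa ⇒ ΔT = 387.0 / (117.4×10³ × 17.2×10⁻⁶) = 191.1 K.
T = 16.7 + 191.1 = 207.8 °C.

208 °C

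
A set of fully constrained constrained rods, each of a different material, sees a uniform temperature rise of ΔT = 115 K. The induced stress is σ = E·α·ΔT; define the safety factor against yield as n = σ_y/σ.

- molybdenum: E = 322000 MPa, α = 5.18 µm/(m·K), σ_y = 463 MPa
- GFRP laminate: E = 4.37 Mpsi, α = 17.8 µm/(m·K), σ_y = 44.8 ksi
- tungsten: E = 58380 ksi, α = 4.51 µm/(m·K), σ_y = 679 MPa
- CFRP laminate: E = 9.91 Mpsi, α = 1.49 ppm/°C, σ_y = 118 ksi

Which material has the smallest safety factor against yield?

molybdenum

Converting E to GPa, α to ×10⁻⁶/K, σ_y to MPa, then σ and n for each:
  molybdenum: E = 322.0, α = 5.18, σ_y = 463.0 → σ = 192 MPa, n = 2.41
  GFRP laminate: E = 30.13, α = 17.8, σ_y = 308.9 → σ = 61.7 MPa, n = 5.01
  tungsten: E = 402.5, α = 4.51, σ_y = 679.0 → σ = 209 MPa, n = 3.25
  CFRP laminate: E = 68.33, α = 1.49, σ_y = 813.6 → σ = 11.7 MPa, n = 69.5
The minimum is molybdenum at n = 2.41.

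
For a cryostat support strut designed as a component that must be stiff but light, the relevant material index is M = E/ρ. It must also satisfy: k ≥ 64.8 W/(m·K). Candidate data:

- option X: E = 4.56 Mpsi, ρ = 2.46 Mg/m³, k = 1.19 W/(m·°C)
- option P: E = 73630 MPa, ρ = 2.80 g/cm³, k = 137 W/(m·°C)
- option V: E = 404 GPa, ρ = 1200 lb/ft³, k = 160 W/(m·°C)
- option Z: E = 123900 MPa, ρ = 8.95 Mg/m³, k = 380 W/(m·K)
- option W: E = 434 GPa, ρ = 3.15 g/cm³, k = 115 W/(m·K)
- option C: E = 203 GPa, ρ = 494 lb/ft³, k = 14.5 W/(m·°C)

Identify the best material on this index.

Screen on constraints: k ≥ 64.8 W/(m·K). Survivors: option P, option V, option Z, option W.
Putting every candidate on a common basis:
  option P: E = 73.63 GPa, ρ = 2800 kg/m³
  option V: E = 404.0 GPa, ρ = 19220 kg/m³
  option Z: E = 123.9 GPa, ρ = 8950 kg/m³
  option W: E = 434.0 GPa, ρ = 3150 kg/m³
  option W: M = 138 MN·m/kg
  option P: M = 26.3 MN·m/kg
  option V: M = 21.0 MN·m/kg
  option Z: M = 13.8 MN·m/kg
Highest index: option W.

option W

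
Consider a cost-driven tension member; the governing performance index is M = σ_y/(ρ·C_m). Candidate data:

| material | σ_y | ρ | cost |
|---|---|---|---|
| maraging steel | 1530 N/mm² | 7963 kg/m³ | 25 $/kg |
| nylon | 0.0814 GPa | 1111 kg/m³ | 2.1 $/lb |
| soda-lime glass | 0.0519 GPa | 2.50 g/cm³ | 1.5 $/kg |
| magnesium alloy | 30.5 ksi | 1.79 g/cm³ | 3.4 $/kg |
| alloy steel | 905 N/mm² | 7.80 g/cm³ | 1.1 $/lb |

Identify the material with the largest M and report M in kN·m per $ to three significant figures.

alloy steel, M = 47.8 kN·m per $

In SI units:
  maraging steel: σ_y = 1530 MPa, ρ = 7963 kg/m³, cost = 25.00 $/kg
  nylon: σ_y = 81.40 MPa, ρ = 1111 kg/m³, cost = 4.630 $/kg
  soda-lime glass: σ_y = 51.90 MPa, ρ = 2500 kg/m³, cost = 1.500 $/kg
  magnesium alloy: σ_y = 210.3 MPa, ρ = 1790 kg/m³, cost = 3.400 $/kg
  alloy steel: σ_y = 905.0 MPa, ρ = 7800 kg/m³, cost = 2.425 $/kg
  alloy steel: M = 47.8 kN·m per $
  magnesium alloy: M = 34.6 kN·m per $
  nylon: M = 15.8 kN·m per $
  soda-lime glass: M = 13.8 kN·m per $
  maraging steel: M = 7.69 kN·m per $
Alloy steel ranks first.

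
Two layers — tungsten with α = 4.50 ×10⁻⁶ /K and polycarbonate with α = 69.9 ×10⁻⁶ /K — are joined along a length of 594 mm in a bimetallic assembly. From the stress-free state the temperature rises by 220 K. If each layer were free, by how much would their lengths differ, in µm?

8550 µm

Δα = |4.50 − 69.9|×10⁻⁶/K = 65.4×10⁻⁶/K.
ΔL_mismatch = Δα·L·ΔT = 65.4×10⁻⁶ × 594.0 mm × 220.0 K = 8550 µm.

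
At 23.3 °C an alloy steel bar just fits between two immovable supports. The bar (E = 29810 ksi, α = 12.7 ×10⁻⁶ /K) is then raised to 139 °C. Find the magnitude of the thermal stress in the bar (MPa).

E = 29810 ksi = 205.5 GPa.
ΔT = 115.7 K. Constrained thermal stress σ = E·α·ΔT = 205.5×10³ MPa × 12.7×10⁻⁶ × 115.7 = 302 MPa (compressive).

302 MPa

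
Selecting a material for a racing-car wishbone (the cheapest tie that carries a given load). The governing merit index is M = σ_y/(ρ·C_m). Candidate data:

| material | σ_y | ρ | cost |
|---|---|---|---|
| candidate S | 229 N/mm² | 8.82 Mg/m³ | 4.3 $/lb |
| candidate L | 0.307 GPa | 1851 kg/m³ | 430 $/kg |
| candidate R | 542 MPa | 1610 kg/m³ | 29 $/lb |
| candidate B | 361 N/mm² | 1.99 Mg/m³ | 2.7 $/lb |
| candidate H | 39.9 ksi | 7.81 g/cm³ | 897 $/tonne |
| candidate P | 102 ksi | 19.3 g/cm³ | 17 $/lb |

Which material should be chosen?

In SI units:
  candidate S: σ_y = 229.0 MPa, ρ = 8820 kg/m³, cost = 9.480 $/kg
  candidate L: σ_y = 307.0 MPa, ρ = 1851 kg/m³, cost = 430.0 $/kg
  candidate R: σ_y = 542.0 MPa, ρ = 1610 kg/m³, cost = 63.93 $/kg
  candidate B: σ_y = 361.0 MPa, ρ = 1990 kg/m³, cost = 5.952 $/kg
  candidate H: σ_y = 275.1 MPa, ρ = 7810 kg/m³, cost = 0.8970 $/kg
  candidate P: σ_y = 703.3 MPa, ρ = 19300 kg/m³, cost = 37.48 $/kg
  candidate H: M = 39.3 kN·m per $
  candidate B: M = 30.5 kN·m per $
  candidate R: M = 5.27 kN·m per $
  candidate S: M = 2.74 kN·m per $
  candidate P: M = 0.972 kN·m per $
  candidate L: M = 0.386 kN·m per $
Candidate H has the largest M.

candidate H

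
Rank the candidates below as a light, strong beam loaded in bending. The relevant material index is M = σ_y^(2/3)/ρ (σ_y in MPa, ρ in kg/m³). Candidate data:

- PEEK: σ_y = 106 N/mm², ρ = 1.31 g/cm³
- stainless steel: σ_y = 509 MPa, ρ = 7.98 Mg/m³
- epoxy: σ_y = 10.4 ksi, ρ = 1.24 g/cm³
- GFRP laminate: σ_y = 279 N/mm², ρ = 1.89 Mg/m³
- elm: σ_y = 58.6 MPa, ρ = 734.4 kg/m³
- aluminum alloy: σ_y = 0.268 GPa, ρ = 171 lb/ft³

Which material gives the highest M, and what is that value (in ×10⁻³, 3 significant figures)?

In SI units:
  PEEK: σ_y = 106.0 MPa, ρ = 1310 kg/m³
  stainless steel: σ_y = 509.0 MPa, ρ = 7980 kg/m³
  epoxy: σ_y = 71.71 MPa, ρ = 1240 kg/m³
  GFRP laminate: σ_y = 279.0 MPa, ρ = 1890 kg/m³
  elm: σ_y = 58.60 MPa, ρ = 734.4 kg/m³
  aluminum alloy: σ_y = 268.0 MPa, ρ = 2739 kg/m³
  GFRP laminate: M = 22.6×10⁻³
  elm: M = 20.5×10⁻³
  PEEK: M = 17.1×10⁻³
  aluminum alloy: M = 15.2×10⁻³
  epoxy: M = 13.9×10⁻³
  stainless steel: M = 7.99×10⁻³
The maximum is for GFRP laminate.

GFRP laminate, M = 22.6×10⁻³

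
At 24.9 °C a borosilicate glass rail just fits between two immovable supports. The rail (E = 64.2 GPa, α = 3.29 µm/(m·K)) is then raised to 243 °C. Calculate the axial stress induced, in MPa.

46.1 MPa

ΔT = 218.1 K. Constrained thermal stress σ = E·α·ΔT = 64.20×10³ MPa × 3.29×10⁻⁶ × 218.1 = 46.1 MPa (compressive).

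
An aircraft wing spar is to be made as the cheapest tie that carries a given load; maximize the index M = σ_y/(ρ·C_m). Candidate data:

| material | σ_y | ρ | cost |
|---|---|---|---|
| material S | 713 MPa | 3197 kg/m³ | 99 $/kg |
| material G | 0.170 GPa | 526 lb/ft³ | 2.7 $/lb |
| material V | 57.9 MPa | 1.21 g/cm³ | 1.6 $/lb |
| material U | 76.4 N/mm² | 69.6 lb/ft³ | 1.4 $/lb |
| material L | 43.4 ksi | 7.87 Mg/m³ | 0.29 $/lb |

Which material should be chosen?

Convert each candidate to consistent units, then evaluate M:
  material S: σ_y = 713.0 MPa, ρ = 3197 kg/m³, cost = 99.00 $/kg
  material G: σ_y = 170.0 MPa, ρ = 8426 kg/m³, cost = 5.952 $/kg
  material V: σ_y = 57.90 MPa, ρ = 1210 kg/m³, cost = 3.527 $/kg
  material U: σ_y = 76.40 MPa, ρ = 1115 kg/m³, cost = 3.086 $/kg
  material L: σ_y = 299.2 MPa, ρ = 7870 kg/m³, cost = 0.6393 $/kg
  material L: M = 59.5 kN·m per $
  material U: M = 22.2 kN·m per $
  material V: M = 13.6 kN·m per $
  material G: M = 3.39 kN·m per $
  material S: M = 2.25 kN·m per $
Material L has the largest M.

material L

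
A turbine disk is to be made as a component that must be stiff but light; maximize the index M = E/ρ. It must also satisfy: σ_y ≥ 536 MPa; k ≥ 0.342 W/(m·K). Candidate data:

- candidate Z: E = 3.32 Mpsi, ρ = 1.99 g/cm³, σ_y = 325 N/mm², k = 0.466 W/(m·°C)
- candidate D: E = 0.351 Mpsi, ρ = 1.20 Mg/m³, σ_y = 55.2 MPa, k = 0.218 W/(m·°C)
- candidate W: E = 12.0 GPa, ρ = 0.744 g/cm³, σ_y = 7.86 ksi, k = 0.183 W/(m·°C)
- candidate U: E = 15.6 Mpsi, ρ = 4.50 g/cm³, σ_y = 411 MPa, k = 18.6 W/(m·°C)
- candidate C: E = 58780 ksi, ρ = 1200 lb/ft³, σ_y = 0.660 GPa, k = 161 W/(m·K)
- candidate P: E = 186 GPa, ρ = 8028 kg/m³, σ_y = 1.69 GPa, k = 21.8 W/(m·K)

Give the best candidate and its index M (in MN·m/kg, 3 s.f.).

candidate P, M = 23.2 MN·m/kg

Screen on constraints: σ_y ≥ 536 MPa; k ≥ 0.342 W/(m·K). Survivors: candidate C, candidate P.
Putting every candidate on a common basis:
  candidate C: E = 405.3 GPa, ρ = 19220 kg/m³
  candidate P: E = 186.0 GPa, ρ = 8028 kg/m³
  candidate P: M = 23.2 MN·m/kg
  candidate C: M = 21.1 MN·m/kg
The maximum is for candidate P.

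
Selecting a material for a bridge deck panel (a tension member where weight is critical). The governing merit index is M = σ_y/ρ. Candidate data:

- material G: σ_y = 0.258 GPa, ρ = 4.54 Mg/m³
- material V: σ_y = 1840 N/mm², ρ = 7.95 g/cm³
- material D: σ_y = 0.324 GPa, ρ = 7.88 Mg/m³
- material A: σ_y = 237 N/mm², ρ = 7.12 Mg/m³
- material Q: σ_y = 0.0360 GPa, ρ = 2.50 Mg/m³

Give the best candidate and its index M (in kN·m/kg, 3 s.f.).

Convert each candidate to consistent units, then evaluate M:
  material G: σ_y = 258.0 MPa, ρ = 4540 kg/m³
  material V: σ_y = 1840 MPa, ρ = 7950 kg/m³
  material D: σ_y = 324.0 MPa, ρ = 7880 kg/m³
  material A: σ_y = 237.0 MPa, ρ = 7120 kg/m³
  material Q: σ_y = 36.00 MPa, ρ = 2500 kg/m³
  material V: M = 231 kN·m/kg
  material G: M = 56.8 kN·m/kg
  material D: M = 41.1 kN·m/kg
  material A: M = 33.3 kN·m/kg
  material Q: M = 14.4 kN·m/kg
Material V has the largest M.

material V, M = 231 kN·m/kg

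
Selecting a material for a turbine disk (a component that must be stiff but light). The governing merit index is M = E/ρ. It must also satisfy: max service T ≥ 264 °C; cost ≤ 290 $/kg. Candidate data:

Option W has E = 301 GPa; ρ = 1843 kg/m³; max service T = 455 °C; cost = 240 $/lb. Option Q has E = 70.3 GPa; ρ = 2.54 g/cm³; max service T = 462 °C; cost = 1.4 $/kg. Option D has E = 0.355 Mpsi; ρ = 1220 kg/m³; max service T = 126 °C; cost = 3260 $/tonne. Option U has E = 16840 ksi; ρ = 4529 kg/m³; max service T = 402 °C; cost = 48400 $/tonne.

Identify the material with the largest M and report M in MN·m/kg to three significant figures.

Screen on constraints: max service T ≥ 264 °C; cost ≤ 290 $/kg. Survivors: option Q, option U.
Convert each candidate to consistent units, then evaluate M:
  option Q: E = 70.30 GPa, ρ = 2540 kg/m³
  option U: E = 116.1 GPa, ρ = 4529 kg/m³
  option Q: M = 27.7 MN·m/kg
  option U: M = 25.6 MN·m/kg
The maximum is for option Q.

option Q, M = 27.7 MN·m/kg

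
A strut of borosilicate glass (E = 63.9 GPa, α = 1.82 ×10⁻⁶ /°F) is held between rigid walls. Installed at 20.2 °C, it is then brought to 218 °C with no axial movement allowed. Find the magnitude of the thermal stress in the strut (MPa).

41.4 MPa

α = 1.82×10⁻⁶/°F × 9/5 = 3.28×10⁻⁶/K.
ΔT = 197.8 K. Constrained thermal stress σ = E·α·ΔT = 63.90×10³ MPa × 3.28×10⁻⁶ × 197.8 = 41.4 MPa (compressive).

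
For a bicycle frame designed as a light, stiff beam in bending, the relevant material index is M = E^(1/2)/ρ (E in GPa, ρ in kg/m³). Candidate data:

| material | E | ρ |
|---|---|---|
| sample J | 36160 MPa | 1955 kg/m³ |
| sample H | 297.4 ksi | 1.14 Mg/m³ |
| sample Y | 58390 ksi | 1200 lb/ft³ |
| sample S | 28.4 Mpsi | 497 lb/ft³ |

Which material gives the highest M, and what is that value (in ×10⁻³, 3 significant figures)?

After converting to SI:
  sample J: E = 36.16 GPa, ρ = 1955 kg/m³
  sample H: E = 2.051 GPa, ρ = 1140 kg/m³
  sample Y: E = 402.6 GPa, ρ = 19220 kg/m³
  sample S: E = 195.8 GPa, ρ = 7961 kg/m³
  sample J: M = 3.08×10⁻³
  sample S: M = 1.76×10⁻³
  sample H: M = 1.26×10⁻³
  sample Y: M = 1.04×10⁻³
Sample J ranks first.

sample J, M = 3.08×10⁻³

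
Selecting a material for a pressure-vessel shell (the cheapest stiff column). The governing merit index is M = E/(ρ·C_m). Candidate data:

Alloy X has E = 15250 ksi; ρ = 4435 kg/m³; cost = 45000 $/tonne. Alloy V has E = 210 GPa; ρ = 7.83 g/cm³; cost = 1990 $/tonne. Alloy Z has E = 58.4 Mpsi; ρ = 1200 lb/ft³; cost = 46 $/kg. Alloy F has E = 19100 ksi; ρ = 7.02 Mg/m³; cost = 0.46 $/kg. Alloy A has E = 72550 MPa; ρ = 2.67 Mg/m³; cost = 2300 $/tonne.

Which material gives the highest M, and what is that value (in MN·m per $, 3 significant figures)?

alloy F, M = 40.8 MN·m per $

In SI units:
  alloy X: E = 105.1 GPa, ρ = 4435 kg/m³, cost = 45.00 $/kg
  alloy V: E = 210.0 GPa, ρ = 7830 kg/m³, cost = 1.990 $/kg
  alloy Z: E = 402.7 GPa, ρ = 19220 kg/m³, cost = 46.00 $/kg
  alloy F: E = 131.7 GPa, ρ = 7020 kg/m³, cost = 0.4600 $/kg
  alloy A: E = 72.55 GPa, ρ = 2670 kg/m³, cost = 2.300 $/kg
  alloy F: M = 40.8 MN·m per $
  alloy V: M = 13.5 MN·m per $
  alloy A: M = 11.8 MN·m per $
  alloy X: M = 0.527 MN·m per $
  alloy Z: M = 0.455 MN·m per $
Alloy F has the largest M.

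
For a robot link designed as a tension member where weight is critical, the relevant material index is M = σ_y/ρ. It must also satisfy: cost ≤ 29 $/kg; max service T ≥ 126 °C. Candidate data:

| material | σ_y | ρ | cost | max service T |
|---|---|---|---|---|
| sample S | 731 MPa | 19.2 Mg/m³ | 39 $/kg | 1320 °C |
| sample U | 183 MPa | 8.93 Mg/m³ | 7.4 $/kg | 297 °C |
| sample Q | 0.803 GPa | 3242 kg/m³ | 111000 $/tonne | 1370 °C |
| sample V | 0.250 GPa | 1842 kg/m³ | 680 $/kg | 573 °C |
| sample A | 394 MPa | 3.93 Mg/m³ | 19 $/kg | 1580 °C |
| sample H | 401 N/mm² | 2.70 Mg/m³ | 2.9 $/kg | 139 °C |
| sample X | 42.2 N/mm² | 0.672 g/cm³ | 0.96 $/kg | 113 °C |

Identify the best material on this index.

sample H

Screen on constraints: cost ≤ 29 $/kg; max service T ≥ 126 °C. Survivors: sample U, sample A, sample H.
Putting every candidate on a common basis:
  sample U: σ_y = 183.0 MPa, ρ = 8930 kg/m³
  sample A: σ_y = 394.0 MPa, ρ = 3930 kg/m³
  sample H: σ_y = 401.0 MPa, ρ = 2700 kg/m³
  sample H: M = 149 kN·m/kg
  sample A: M = 100 kN·m/kg
  sample U: M = 20.5 kN·m/kg
Sample H ranks first.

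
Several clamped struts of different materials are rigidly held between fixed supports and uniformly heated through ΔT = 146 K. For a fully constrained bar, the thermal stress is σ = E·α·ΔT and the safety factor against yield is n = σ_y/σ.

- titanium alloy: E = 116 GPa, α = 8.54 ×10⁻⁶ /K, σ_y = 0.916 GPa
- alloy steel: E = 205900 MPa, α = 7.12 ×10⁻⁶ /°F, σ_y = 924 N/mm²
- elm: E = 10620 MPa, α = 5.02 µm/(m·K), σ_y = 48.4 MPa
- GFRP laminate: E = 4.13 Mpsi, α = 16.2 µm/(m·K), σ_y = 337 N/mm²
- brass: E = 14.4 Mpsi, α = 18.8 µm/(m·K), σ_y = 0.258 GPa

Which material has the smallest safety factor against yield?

In consistent units (E in GPa, α in ×10⁻⁶/K, σ_y in MPa):
  titanium alloy: E = 116.0, α = 8.54, σ_y = 916.0 → σ = 145 MPa, n = 6.33
  alloy steel: E = 205.9, α = 12.8, σ_y = 924.0 → σ = 385 MPa, n = 2.40
  elm: E = 10.62, α = 5.02, σ_y = 48.40 → σ = 7.78 MPa, n = 6.22
  GFRP laminate: E = 28.48, α = 16.2, σ_y = 337.0 → σ = 67.3 MPa, n = 5.00
  brass: E = 99.28, α = 18.8, σ_y = 258.0 → σ = 273 MPa, n = 0.947
The minimum is brass at n = 0.947.

brass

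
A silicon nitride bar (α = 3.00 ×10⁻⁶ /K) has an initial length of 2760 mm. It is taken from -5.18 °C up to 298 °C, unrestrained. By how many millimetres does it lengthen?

2.51 mm

ΔT = 298 − (-5.18) = 303.2 K.
ΔL = α·L₀·ΔT = 3.00×10⁻⁶ × 2760 mm × 303.2 K = 2.51 mm.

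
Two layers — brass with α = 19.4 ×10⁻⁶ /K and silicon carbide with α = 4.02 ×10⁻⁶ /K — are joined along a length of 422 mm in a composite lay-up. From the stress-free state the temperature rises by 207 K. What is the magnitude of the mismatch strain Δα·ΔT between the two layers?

3.18×10⁻³

Δα = |19.4 − 4.02|×10⁻⁶/K = 15.4×10⁻⁶/K.
Mismatch strain = Δα·ΔT = 15.4×10⁻⁶ × 207.0 = 3.18×10⁻³.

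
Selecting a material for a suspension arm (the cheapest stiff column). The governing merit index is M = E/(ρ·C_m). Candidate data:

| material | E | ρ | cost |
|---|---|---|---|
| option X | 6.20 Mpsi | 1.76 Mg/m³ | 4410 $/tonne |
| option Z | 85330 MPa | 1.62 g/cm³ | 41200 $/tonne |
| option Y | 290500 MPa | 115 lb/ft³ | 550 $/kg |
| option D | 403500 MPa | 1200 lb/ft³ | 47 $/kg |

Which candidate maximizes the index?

option X

Normalizing units and computing the index:
  option X: E = 42.75 GPa, ρ = 1760 kg/m³, cost = 4.410 $/kg
  option Z: E = 85.33 GPa, ρ = 1620 kg/m³, cost = 41.20 $/kg
  option Y: E = 290.5 GPa, ρ = 1842 kg/m³, cost = 550.0 $/kg
  option D: E = 403.5 GPa, ρ = 19220 kg/m³, cost = 47.00 $/kg
  option X: M = 5.51 MN·m per $
  option Z: M = 1.28 MN·m per $
  option D: M = 0.447 MN·m per $
  option Y: M = 0.287 MN·m per $
Option X has the largest M.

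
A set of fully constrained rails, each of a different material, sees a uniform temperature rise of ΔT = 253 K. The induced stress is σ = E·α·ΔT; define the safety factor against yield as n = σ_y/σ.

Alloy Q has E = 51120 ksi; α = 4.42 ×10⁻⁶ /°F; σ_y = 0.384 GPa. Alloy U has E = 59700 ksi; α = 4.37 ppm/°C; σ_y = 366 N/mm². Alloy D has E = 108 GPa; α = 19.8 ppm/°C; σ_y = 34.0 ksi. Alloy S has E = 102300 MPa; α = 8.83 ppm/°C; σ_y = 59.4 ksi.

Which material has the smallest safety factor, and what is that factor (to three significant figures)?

alloy D, n = 0.433

Converting E to GPa, α to ×10⁻⁶/K, σ_y to MPa, then σ and n for each:
  alloy Q: E = 352.5, α = 7.96, σ_y = 384.0 → σ = 709 MPa, n = 0.541
  alloy U: E = 411.6, α = 4.37, σ_y = 366.0 → σ = 455 MPa, n = 0.804
  alloy D: E = 108.0, α = 19.8, σ_y = 234.4 → σ = 541 MPa, n = 0.433
  alloy S: E = 102.3, α = 8.83, σ_y = 409.5 → σ = 229 MPa, n = 1.79
Smallest n: alloy D with n = 0.433.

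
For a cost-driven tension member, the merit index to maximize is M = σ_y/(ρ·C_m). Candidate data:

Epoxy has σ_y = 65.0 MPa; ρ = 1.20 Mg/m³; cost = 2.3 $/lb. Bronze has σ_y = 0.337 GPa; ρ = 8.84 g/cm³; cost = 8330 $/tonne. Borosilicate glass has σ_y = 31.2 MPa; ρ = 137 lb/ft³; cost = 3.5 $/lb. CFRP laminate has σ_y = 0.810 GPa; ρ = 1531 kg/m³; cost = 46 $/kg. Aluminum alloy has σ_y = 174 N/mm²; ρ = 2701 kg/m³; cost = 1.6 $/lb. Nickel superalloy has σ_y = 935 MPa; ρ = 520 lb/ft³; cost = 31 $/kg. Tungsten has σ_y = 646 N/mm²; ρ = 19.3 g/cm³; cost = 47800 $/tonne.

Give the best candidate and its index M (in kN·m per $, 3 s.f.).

aluminum alloy, M = 18.3 kN·m per $

In SI units:
  epoxy: σ_y = 65.00 MPa, ρ = 1200 kg/m³, cost = 5.071 $/kg
  bronze: σ_y = 337.0 MPa, ρ = 8840 kg/m³, cost = 8.330 $/kg
  borosilicate glass: σ_y = 31.20 MPa, ρ = 2195 kg/m³, cost = 7.716 $/kg
  CFRP laminate: σ_y = 810.0 MPa, ρ = 1531 kg/m³, cost = 46.00 $/kg
  aluminum alloy: σ_y = 174.0 MPa, ρ = 2701 kg/m³, cost = 3.527 $/kg
  nickel superalloy: σ_y = 935.0 MPa, ρ = 8330 kg/m³, cost = 31.00 $/kg
  tungsten: σ_y = 646.0 MPa, ρ = 19300 kg/m³, cost = 47.80 $/kg
  aluminum alloy: M = 18.3 kN·m per $
  CFRP laminate: M = 11.5 kN·m per $
  epoxy: M = 10.7 kN·m per $
  bronze: M = 4.58 kN·m per $
  nickel superalloy: M = 3.62 kN·m per $
  borosilicate glass: M = 1.84 kN·m per $
  tungsten: M = 0.700 kN·m per $
The maximum is for aluminum alloy.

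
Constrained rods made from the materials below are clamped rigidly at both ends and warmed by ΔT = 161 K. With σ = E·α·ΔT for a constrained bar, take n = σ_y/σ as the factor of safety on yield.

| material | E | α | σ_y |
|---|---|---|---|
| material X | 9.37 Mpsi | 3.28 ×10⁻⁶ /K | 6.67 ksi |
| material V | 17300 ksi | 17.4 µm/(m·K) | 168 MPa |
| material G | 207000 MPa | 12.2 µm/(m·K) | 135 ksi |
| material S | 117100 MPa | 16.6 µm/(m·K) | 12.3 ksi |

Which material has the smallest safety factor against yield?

material S

With everything in SI (GPa, ×10⁻⁶/K, MPa):
  material X: E = 64.60, α = 3.28, σ_y = 45.99 → σ = 34.1 MPa, n = 1.35
  material V: E = 119.3, α = 17.4, σ_y = 168.0 → σ = 334 MPa, n = 0.503
  material G: E = 207.0, α = 12.2, σ_y = 930.8 → σ = 407 MPa, n = 2.29
  material S: E = 117.1, α = 16.6, σ_y = 84.81 → σ = 313 MPa, n = 0.271
The minimum is material S at n = 0.271.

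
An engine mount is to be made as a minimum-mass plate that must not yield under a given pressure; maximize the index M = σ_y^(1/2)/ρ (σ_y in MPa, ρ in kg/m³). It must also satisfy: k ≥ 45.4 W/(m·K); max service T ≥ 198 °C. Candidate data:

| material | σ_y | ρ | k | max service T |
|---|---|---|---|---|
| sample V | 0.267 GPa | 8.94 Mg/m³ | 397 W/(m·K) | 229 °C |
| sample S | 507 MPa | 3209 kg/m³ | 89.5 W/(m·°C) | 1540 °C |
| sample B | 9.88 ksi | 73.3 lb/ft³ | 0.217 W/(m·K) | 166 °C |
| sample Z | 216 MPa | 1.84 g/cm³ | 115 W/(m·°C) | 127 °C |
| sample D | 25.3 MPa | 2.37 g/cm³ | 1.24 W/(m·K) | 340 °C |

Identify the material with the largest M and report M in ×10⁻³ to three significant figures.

Screen on constraints: k ≥ 45.4 W/(m·K); max service T ≥ 198 °C. Survivors: sample V, sample S.
Convert each candidate to consistent units, then evaluate M:
  sample V: σ_y = 267.0 MPa, ρ = 8940 kg/m³
  sample S: σ_y = 507.0 MPa, ρ = 3209 kg/m³
  sample S: M = 7.02×10⁻³
  sample V: M = 1.83×10⁻³
Sample S has the largest M.

sample S, M = 7.02×10⁻³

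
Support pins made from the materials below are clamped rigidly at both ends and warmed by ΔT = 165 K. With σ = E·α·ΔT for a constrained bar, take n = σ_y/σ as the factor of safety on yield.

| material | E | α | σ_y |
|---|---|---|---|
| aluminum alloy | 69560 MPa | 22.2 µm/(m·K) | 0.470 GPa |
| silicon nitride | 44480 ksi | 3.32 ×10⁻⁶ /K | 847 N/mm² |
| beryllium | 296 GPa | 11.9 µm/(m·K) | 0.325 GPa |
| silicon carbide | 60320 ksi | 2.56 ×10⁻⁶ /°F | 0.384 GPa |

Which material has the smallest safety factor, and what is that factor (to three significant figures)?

beryllium, n = 0.559

Per material, after unit conversion:
  aluminum alloy: E = 69.56, α = 22.2, σ_y = 470.0 → σ = 255 MPa, n = 1.84
  silicon nitride: E = 306.7, α = 3.32, σ_y = 847.0 → σ = 168 MPa, n = 5.04
  beryllium: E = 296.0, α = 11.9, σ_y = 325.0 → σ = 581 MPa, n = 0.559
  silicon carbide: E = 415.9, α = 4.61, σ_y = 384.0 → σ = 316 MPa, n = 1.21
The minimum is beryllium at n = 0.559.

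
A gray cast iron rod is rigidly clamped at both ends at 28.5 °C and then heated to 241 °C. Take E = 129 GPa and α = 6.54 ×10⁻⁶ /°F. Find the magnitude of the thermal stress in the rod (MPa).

323 MPa

α = 6.54×10⁻⁶/°F × 9/5 = 11.8×10⁻⁶/K.
ΔT = 212.5 K. Constrained thermal stress σ = E·α·ΔT = 129.0×10³ MPa × 11.8×10⁻⁶ × 212.5 = 323 MPa (compressive).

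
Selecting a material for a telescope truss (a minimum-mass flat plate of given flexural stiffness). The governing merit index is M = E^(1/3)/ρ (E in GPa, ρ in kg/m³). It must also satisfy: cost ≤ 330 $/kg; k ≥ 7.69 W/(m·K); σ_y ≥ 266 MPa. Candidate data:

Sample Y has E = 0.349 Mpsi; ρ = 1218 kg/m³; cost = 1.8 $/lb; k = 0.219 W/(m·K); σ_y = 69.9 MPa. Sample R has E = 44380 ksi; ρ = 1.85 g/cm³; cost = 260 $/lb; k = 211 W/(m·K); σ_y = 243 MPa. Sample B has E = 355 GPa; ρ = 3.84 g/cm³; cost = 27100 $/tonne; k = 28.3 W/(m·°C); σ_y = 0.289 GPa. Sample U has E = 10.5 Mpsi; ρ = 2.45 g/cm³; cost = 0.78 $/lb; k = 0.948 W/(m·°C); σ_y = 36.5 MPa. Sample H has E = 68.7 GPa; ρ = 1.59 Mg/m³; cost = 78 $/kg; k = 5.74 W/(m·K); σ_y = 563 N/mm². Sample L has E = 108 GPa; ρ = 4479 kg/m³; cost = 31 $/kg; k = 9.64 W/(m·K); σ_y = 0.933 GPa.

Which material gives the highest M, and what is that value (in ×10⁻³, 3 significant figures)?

Screen on constraints: cost ≤ 330 $/kg; k ≥ 7.69 W/(m·K); σ_y ≥ 266 MPa. Survivors: sample B, sample L.
In SI units:
  sample B: E = 355.0 GPa, ρ = 3840 kg/m³
  sample L: E = 108.0 GPa, ρ = 4479 kg/m³
  sample B: M = 1.84×10⁻³
  sample L: M = 1.06×10⁻³
Sample B has the largest M.

sample B, M = 1.84×10⁻³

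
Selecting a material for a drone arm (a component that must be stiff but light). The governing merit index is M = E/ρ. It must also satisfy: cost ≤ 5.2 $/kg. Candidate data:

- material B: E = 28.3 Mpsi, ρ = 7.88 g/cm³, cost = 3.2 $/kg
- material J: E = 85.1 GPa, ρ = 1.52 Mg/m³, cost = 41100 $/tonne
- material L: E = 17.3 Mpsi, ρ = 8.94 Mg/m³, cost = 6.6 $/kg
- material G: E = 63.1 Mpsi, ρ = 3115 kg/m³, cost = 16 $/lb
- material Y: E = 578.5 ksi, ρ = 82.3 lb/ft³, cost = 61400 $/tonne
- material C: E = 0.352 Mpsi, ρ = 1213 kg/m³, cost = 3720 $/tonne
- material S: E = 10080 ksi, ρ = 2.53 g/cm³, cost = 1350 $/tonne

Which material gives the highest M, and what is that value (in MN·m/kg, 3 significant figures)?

material S, M = 27.5 MN·m/kg

Screen on constraints: cost ≤ 5.2 $/kg. Survivors: material B, material C, material S.
Normalizing units and computing the index:
  material B: E = 195.1 GPa, ρ = 7880 kg/m³
  material C: E = 2.427 GPa, ρ = 1213 kg/m³
  material S: E = 69.50 GPa, ρ = 2530 kg/m³
  material S: M = 27.5 MN·m/kg
  material B: M = 24.8 MN·m/kg
  material C: M = 2.00 MN·m/kg
Highest index: material S.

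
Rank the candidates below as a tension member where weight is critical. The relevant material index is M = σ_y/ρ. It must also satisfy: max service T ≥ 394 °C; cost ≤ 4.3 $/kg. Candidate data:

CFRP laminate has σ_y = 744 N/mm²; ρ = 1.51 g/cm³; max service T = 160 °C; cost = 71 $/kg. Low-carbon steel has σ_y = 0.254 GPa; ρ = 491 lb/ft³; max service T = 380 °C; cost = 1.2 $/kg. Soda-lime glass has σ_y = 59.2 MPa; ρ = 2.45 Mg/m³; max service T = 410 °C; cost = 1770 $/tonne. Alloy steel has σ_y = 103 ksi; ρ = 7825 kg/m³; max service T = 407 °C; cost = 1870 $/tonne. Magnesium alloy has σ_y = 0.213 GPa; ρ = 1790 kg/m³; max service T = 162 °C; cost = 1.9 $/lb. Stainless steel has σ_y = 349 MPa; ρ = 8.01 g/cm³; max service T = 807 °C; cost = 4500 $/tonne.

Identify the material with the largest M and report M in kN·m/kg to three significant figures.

alloy steel, M = 90.8 kN·m/kg

Screen on constraints: max service T ≥ 394 °C; cost ≤ 4.3 $/kg. Survivors: soda-lime glass, alloy steel.
Normalizing units and computing the index:
  soda-lime glass: σ_y = 59.20 MPa, ρ = 2450 kg/m³
  alloy steel: σ_y = 710.2 MPa, ρ = 7825 kg/m³
  alloy steel: M = 90.8 kN·m/kg
  soda-lime glass: M = 24.2 kN·m/kg
Alloy steel has the largest M.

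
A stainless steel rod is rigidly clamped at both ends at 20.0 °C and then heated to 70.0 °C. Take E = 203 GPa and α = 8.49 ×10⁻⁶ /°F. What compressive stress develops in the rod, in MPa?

α = 8.49×10⁻⁶/°F × 9/5 = 15.3×10⁻⁶/K.
ΔT = 50.00 K. Constrained thermal stress σ = E·α·ΔT = 203.0×10³ MPa × 15.3×10⁻⁶ × 50.00 = 155 MPa (compressive).

155 MPa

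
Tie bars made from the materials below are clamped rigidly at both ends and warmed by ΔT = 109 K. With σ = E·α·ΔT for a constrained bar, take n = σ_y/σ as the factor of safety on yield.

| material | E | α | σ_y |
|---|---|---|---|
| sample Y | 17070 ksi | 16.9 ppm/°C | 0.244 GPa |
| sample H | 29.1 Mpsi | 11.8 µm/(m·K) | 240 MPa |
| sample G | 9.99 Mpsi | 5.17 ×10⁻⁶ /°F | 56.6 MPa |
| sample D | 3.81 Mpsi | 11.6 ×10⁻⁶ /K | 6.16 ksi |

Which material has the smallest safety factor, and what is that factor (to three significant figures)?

In consistent units (E in GPa, α in ×10⁻⁶/K, σ_y in MPa):
  sample Y: E = 117.7, α = 16.9, σ_y = 244.0 → σ = 217 MPa, n = 1.13
  sample H: E = 200.6, α = 11.8, σ_y = 240.0 → σ = 258 MPa, n = 0.930
  sample G: E = 68.88, α = 9.31, σ_y = 56.60 → σ = 69.9 MPa, n = 0.810
  sample D: E = 26.27, α = 11.6, σ_y = 42.47 → σ = 33.2 MPa, n = 1.28
Sample G has the lowest safety factor, n = 0.810.

sample G, n = 0.810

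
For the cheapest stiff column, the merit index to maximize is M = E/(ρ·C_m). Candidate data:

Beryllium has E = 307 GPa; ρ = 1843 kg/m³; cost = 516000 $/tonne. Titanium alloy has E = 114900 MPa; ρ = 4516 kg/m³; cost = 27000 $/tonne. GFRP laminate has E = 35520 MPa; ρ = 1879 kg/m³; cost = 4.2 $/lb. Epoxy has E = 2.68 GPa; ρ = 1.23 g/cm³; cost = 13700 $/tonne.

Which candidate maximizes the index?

GFRP laminate

Convert each candidate to consistent units, then evaluate M:
  beryllium: E = 307.0 GPa, ρ = 1843 kg/m³, cost = 516.0 $/kg
  titanium alloy: E = 114.9 GPa, ρ = 4516 kg/m³, cost = 27.00 $/kg
  GFRP laminate: E = 35.52 GPa, ρ = 1879 kg/m³, cost = 9.259 $/kg
  epoxy: E = 2.680 GPa, ρ = 1230 kg/m³, cost = 13.70 $/kg
  GFRP laminate: M = 2.04 MN·m per $
  titanium alloy: M = 0.942 MN·m per $
  beryllium: M = 0.323 MN·m per $
  epoxy: M = 0.159 MN·m per $
The maximum is for GFRP laminate.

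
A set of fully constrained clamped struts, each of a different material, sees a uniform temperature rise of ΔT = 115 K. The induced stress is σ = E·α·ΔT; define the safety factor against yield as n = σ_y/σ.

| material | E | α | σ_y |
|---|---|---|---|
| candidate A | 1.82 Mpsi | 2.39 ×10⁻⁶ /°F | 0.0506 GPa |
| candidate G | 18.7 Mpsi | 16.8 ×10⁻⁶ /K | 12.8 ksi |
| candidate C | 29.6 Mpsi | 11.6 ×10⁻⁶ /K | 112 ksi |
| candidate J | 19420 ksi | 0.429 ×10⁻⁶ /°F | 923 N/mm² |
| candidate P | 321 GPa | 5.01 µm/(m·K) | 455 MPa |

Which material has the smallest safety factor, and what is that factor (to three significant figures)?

candidate G, n = 0.354

In consistent units (E in GPa, α in ×10⁻⁶/K, σ_y in MPa):
  candidate A: E = 12.55, α = 4.30, σ_y = 50.60 → σ = 6.21 MPa, n = 8.15
  candidate G: E = 128.9, α = 16.8, σ_y = 88.25 → σ = 249 MPa, n = 0.354
  candidate C: E = 204.1, α = 11.6, σ_y = 772.2 → σ = 272 MPa, n = 2.84
  candidate J: E = 133.9, α = 0.772, σ_y = 923.0 → σ = 11.9 MPa, n = 77.6
  candidate P: E = 321.0, α = 5.01, σ_y = 455.0 → σ = 185 MPa, n = 2.46
Smallest n: candidate G with n = 0.354.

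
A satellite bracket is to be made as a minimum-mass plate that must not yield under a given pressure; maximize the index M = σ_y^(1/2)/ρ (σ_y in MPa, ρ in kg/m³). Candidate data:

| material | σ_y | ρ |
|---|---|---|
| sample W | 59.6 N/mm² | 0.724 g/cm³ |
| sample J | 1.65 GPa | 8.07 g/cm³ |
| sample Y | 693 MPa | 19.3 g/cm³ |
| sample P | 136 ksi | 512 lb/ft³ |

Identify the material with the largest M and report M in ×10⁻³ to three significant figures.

sample W, M = 10.7×10⁻³

Putting every candidate on a common basis:
  sample W: σ_y = 59.60 MPa, ρ = 724.0 kg/m³
  sample J: σ_y = 1650 MPa, ρ = 8070 kg/m³
  sample Y: σ_y = 693.0 MPa, ρ = 19300 kg/m³
  sample P: σ_y = 937.7 MPa, ρ = 8201 kg/m³
  sample W: M = 10.7×10⁻³
  sample J: M = 5.03×10⁻³
  sample P: M = 3.73×10⁻³
  sample Y: M = 1.36×10⁻³
The maximum is for sample W.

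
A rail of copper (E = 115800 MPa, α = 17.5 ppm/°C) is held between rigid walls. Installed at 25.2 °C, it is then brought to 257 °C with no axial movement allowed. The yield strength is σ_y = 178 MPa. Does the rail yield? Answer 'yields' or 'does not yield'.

E = 115800 MPa = 115.8 GPa.
ΔT = 231.8 K. Constrained thermal stress σ = E·α·ΔT = 115.8×10³ MPa × 17.5×10⁻⁶ × 231.8 = 470 MPa (compressive).
Compare to σ_y = 178 MPa: σ ≥ σ_y, so it yields.

yields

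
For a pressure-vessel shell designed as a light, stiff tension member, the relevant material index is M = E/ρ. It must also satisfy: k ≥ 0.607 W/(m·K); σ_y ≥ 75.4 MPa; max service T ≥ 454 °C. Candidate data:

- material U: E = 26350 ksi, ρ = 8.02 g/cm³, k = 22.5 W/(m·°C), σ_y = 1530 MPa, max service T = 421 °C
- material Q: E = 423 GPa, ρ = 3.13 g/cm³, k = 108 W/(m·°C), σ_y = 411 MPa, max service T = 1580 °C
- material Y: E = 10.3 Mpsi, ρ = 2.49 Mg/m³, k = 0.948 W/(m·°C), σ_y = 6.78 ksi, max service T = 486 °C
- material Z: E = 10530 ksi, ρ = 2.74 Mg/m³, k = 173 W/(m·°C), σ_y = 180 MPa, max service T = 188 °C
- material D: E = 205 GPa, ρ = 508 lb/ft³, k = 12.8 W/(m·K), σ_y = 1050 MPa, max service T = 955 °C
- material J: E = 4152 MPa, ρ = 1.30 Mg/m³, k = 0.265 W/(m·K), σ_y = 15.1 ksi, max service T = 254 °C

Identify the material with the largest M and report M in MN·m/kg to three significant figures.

material Q, M = 135 MN·m/kg

Screen on constraints: k ≥ 0.607 W/(m·K); σ_y ≥ 75.4 MPa; max service T ≥ 454 °C. Survivors: material Q, material D.
After converting to SI:
  material Q: E = 423.0 GPa, ρ = 3130 kg/m³
  material D: E = 205.0 GPa, ρ = 8137 kg/m³
  material Q: M = 135 MN·m/kg
  material D: M = 25.2 MN·m/kg
Highest index: material Q.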